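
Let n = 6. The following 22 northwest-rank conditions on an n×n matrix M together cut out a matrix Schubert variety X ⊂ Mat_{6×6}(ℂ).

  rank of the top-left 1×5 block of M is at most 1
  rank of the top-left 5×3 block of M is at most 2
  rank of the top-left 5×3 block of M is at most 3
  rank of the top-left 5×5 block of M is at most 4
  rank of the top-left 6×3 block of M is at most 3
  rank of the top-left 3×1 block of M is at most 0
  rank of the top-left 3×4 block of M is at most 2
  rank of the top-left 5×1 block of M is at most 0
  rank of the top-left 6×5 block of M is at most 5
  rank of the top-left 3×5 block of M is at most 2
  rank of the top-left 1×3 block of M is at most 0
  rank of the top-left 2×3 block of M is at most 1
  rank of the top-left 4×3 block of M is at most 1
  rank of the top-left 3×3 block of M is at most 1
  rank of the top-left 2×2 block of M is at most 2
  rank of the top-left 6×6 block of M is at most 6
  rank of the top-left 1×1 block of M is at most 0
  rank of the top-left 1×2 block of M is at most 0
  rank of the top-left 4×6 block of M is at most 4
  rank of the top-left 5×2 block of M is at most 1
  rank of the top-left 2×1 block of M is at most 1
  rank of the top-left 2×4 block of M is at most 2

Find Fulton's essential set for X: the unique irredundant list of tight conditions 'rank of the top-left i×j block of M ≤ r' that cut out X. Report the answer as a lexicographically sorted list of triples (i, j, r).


Reconstructing r_w from the 22 given conditions:

  R[1]: 0 0 0 1 1 1
  R[2]: 0 1 1 2 2 2
  R[3]: 0 1 1 2 2 3
  R[4]: 0 1 1 2 3 4
  R[5]: 0 1 2 3 4 5
  R[6]: 1 2 3 4 5 6

second differences of R give the permutation w = (4, 2, 6, 5, 3, 1).

4 SE-corners of the 10-cell Rothe diagram give Ess(w):

[(1, 3, 0), (3, 5, 2), (4, 3, 1), (5, 1, 0)]


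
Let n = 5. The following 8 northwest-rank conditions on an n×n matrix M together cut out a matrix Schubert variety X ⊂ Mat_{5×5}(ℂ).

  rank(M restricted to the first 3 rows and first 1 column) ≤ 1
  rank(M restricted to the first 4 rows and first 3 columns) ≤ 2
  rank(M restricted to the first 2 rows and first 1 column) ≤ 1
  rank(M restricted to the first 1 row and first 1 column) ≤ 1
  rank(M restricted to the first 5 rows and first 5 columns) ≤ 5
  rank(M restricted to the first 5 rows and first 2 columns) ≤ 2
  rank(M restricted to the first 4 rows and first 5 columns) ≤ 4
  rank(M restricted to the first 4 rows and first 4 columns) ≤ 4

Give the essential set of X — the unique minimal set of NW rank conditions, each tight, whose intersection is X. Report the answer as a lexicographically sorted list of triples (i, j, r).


Rank table r_w(5×5) implied by the 8 constraints:

  1 | 1 | 1 | 1 | 1
  1 | 2 | 2 | 2 | 2
  1 | 2 | 2 | 3 | 3
  1 | 2 | 2 | 3 | 4
  1 | 2 | 3 | 4 | 5

reading off 1-entries of Δ²R: w = (1, 2, 4, 5, 3).

D(w) has 2 cells with 1 SE-corner; essential set:

[(4, 3, 2)]


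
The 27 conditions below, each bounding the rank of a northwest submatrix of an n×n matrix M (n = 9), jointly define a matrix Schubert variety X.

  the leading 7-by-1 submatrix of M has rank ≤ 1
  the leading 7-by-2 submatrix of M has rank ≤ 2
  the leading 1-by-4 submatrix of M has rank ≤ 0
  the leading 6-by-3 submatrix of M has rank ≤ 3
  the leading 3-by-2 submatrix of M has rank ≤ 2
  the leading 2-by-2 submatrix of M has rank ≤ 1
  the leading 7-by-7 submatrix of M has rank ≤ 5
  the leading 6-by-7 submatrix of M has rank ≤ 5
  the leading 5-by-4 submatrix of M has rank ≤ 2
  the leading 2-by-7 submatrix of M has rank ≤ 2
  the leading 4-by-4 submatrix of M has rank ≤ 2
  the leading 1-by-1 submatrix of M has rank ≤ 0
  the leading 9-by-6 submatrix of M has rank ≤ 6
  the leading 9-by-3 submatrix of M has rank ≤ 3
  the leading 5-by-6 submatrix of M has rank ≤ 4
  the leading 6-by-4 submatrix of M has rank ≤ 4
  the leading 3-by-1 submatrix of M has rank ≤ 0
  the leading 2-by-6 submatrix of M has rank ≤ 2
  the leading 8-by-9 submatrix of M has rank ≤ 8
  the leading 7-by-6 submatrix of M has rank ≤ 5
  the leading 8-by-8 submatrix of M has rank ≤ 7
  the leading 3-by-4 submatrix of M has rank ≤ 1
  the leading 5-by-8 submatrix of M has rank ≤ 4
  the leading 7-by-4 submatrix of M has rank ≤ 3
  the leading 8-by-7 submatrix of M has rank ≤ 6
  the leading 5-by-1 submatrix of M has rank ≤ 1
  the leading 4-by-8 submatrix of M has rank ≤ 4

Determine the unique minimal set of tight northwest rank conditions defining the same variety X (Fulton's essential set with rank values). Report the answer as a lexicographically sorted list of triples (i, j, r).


Computing R[i][j] = min implied NW-rank bound (n=9, 27 conditions):

  row 1: 0 | 0 | 0 | 0 | 1 | 1 | 1 | 1 | 1
  row 2: 0 | 1 | 1 | 1 | 2 | 2 | 2 | 2 | 2
  row 3: 0 | 1 | 1 | 1 | 2 | 3 | 3 | 3 | 3
  row 4: 1 | 2 | 2 | 2 | 3 | 4 | 4 | 4 | 4
  row 5: 1 | 2 | 2 | 2 | 3 | 4 | 4 | 4 | 5
  row 6: 1 | 2 | 3 | 3 | 4 | 5 | 5 | 5 | 6
  row 7: 1 | 2 | 3 | 3 | 4 | 5 | 5 | 6 | 7
  row 8: 1 | 2 | 3 | 4 | 5 | 6 | 6 | 7 | 8
  row 9: 1 | 2 | 3 | 4 | 5 | 6 | 7 | 8 | 9

hence w(1..9) = (5, 2, 6, 1, 9, 3, 8, 4, 7).

|D(w)|=14, |Ess(w)|=7:

[(1, 4, 0), (3, 1, 0), (3, 4, 1), (5, 4, 2), (5, 8, 4), (7, 4, 3), (7, 7, 5)]


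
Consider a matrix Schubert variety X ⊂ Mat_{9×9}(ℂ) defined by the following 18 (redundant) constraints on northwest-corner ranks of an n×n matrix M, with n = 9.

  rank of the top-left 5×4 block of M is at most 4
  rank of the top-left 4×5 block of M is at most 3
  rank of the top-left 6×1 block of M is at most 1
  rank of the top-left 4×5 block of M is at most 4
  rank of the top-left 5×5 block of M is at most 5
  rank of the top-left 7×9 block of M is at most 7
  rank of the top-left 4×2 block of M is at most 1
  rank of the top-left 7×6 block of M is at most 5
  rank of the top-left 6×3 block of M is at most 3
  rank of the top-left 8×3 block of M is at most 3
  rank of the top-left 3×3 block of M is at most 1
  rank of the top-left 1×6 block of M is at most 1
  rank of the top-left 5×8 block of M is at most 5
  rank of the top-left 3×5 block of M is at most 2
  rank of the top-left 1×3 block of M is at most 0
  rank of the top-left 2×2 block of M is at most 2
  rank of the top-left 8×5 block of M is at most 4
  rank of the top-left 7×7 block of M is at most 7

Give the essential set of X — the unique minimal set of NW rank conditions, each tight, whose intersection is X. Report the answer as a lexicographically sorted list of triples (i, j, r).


Recovering R(i,j) via the rank-extension bound from the 18 conditions:

  row 1: 0  0  0  1  1  1  1  1  1
  row 2: 1  1  1  2  2  2  2  2  2
  row 3: 1  1  1  2  2  3  3  3  3
  row 4: 1  1  2  3  3  4  4  4  4
  row 5: 1  2  3  4  4  5  5  5  5
  row 6: 1  2  3  4  4  5  6  6  6
  row 7: 1  2  3  4  4  5  6  7  7
  row 8: 1  2  3  4  4  5  6  7  8
  row 9: 1  2  3  4  5  6  7  8  9

the unique w with this rank table is (4, 1, 6, 3, 2, 7, 8, 9, 5).

Rothe diagram D(w) (10 cells), 5 SE-corners (essential conditions):

[(1, 3, 0), (3, 3, 1), (3, 5, 2), (4, 2, 1), (8, 5, 4)]


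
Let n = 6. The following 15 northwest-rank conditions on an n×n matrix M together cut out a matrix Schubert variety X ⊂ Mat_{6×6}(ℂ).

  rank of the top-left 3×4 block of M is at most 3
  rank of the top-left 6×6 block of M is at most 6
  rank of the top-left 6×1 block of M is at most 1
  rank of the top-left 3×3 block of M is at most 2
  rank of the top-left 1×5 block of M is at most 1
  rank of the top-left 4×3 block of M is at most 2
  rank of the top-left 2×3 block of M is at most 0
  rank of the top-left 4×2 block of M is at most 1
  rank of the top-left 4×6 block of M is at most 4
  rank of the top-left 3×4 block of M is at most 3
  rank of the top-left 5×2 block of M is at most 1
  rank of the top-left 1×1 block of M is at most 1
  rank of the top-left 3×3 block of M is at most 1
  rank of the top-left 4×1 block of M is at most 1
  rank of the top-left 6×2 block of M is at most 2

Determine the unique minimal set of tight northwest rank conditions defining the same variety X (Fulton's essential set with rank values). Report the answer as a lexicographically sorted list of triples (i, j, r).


Propagating the 15 rank bounds to every northwest block:

  R[1]: 0  0  0  1  1  1
  R[2]: 0  0  0  1  2  2
  R[3]: 1  1  1  2  3  3
  R[4]: 1  1  2  3  4  4
  R[5]: 1  1  2  3  4  5
  R[6]: 1  2  3  4  5  6

hence w(1..6) = (4, 5, 1, 3, 6, 2).

ℓ(w)=8; the 2 essential cells (i,j,r):

[(2, 3, 0), (5, 2, 1)]


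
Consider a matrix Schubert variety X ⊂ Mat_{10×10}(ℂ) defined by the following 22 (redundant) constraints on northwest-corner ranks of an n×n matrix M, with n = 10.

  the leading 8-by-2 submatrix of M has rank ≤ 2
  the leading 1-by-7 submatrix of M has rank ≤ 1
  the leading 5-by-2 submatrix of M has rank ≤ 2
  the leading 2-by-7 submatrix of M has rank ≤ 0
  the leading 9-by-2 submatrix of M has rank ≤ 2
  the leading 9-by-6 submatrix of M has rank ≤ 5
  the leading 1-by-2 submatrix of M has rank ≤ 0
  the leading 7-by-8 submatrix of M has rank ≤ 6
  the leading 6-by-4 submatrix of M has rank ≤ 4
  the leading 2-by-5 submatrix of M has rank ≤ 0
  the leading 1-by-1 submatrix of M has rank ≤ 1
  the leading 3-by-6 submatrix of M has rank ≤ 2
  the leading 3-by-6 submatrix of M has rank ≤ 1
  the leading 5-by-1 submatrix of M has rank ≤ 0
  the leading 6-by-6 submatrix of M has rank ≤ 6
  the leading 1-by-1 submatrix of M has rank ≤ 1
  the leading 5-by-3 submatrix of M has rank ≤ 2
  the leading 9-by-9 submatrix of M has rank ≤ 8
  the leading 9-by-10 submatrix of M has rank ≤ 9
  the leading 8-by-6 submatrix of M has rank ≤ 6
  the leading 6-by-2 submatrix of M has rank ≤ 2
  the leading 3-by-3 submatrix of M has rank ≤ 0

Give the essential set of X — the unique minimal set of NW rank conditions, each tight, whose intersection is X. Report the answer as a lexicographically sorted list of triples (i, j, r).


The tightest implied rank at each (i,j), from the 22 conditions:

  0, 0, 0, 0, 0, 0, 0, 1, 1, 1
  0, 0, 0, 0, 0, 0, 0, 1, 2, 2
  0, 0, 0, 1, 1, 1, 1, 2, 3, 3
  0, 1, 1, 2, 2, 2, 2, 3, 4, 4
  0, 1, 2, 3, 3, 3, 3, 4, 5, 5
  1, 2, 3, 4, 4, 4, 4, 5, 6, 6
  1, 2, 3, 4, 5, 5, 5, 6, 7, 7
  1, 2, 3, 4, 5, 5, 6, 7, 8, 8
  1, 2, 3, 4, 5, 5, 6, 7, 8, 9
  1, 2, 3, 4, 5, 6, 7, 8, 9, 10

so w = (8, 9, 4, 2, 3, 1, 5, 7, 10, 6).

4 SE-corners of the 21-cell Rothe diagram give Ess(w):

[(2, 7, 0), (3, 3, 0), (5, 1, 0), (9, 6, 5)]


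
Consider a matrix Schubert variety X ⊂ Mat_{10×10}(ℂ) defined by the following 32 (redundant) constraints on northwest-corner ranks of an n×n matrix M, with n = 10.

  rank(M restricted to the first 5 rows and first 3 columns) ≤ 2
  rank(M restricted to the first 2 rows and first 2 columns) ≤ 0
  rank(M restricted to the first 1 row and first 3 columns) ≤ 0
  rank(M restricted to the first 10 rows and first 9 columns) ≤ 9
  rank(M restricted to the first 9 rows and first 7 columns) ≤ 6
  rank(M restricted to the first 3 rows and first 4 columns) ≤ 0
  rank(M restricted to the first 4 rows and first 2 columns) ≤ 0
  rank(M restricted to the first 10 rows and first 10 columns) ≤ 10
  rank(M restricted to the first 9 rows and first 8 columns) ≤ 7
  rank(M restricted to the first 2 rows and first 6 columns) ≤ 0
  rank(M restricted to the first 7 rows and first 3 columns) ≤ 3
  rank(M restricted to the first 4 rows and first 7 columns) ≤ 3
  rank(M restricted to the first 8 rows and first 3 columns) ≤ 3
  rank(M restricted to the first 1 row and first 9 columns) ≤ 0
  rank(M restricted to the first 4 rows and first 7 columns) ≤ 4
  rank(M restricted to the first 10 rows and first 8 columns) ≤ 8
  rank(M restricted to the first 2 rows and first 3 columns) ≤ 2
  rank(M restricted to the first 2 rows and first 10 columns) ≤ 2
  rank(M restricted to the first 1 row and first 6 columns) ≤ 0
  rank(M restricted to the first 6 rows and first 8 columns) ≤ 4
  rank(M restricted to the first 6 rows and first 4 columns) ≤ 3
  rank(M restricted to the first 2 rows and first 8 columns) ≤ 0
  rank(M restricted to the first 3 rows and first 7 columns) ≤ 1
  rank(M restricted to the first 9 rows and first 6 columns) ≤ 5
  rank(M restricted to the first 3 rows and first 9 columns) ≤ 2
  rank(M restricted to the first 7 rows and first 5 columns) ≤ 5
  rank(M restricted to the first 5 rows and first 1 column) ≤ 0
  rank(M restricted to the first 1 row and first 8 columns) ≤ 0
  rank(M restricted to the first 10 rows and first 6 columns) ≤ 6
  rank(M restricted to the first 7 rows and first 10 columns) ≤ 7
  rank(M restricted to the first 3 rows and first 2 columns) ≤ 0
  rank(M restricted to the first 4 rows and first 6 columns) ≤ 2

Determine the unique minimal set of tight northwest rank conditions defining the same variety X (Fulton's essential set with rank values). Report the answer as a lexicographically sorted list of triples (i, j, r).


Recovering R(i,j) via the rank-extension bound from the 32 conditions:

  R[1]: 0  0  0  0  0  0  0  0  0  1
  R[2]: 0  0  0  0  0  0  0  0  1  2
  R[3]: 0  0  0  0  1  1  1  1  2  3
  R[4]: 0  0  1  1  2  2  2  2  3  4
  R[5]: 0  1  2  2  3  3  3  3  4  5
  R[6]: 1  2  3  3  4  4  4  4  5  6
  R[7]: 1  2  3  4  5  5  5  5  6  7
  R[8]: 1  2  3  4  5  5  6  6  7  8
  R[9]: 1  2  3  4  5  5  6  7  8  9
  R[10]: 1  2  3  4  5  6  7  8  9  10

reading off 1-entries of Δ²R: w = (10, 9, 5, 3, 2, 1, 4, 7, 8, 6).

D(w) has 26 cells with 6 SE-corners; essential set:

[(1, 9, 0), (2, 8, 0), (3, 4, 0), (4, 2, 0), (5, 1, 0), (9, 6, 5)]


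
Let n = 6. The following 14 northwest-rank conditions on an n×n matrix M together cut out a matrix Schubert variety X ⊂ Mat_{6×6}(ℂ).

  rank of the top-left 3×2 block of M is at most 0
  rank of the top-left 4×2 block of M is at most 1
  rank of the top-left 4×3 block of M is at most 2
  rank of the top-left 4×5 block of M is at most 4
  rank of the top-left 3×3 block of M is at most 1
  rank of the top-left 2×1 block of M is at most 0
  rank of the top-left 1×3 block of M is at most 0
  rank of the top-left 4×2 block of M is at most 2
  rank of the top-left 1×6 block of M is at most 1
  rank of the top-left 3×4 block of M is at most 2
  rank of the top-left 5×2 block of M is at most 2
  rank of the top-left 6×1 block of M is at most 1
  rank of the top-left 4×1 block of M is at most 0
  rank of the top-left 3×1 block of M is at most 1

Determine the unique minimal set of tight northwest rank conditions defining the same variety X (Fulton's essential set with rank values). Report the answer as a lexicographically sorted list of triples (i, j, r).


Propagating the 14 rank bounds to every northwest block:

  R[1]: 0, 0, 0, 1, 1, 1
  R[2]: 0, 0, 1, 2, 2, 2
  R[3]: 0, 0, 1, 2, 3, 3
  R[4]: 0, 1, 2, 3, 4, 4
  R[5]: 1, 2, 3, 4, 5, 5
  R[6]: 1, 2, 3, 4, 5, 6

hence w(1..6) = (4, 3, 5, 2, 1, 6).

|D(w)|=8, |Ess(w)|=3:

[(1, 3, 0), (3, 2, 0), (4, 1, 0)]


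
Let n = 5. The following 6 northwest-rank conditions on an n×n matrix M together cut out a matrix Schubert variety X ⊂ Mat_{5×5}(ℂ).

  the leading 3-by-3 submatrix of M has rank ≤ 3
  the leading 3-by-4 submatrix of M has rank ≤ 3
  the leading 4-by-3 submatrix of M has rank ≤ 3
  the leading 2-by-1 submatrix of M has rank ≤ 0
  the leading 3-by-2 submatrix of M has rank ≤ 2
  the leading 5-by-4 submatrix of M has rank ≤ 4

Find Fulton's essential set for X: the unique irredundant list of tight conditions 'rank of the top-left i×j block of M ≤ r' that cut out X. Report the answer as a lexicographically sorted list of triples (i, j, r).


Propagating the 6 rank bounds to every northwest block:

  i=1: 0, 1, 1, 1, 1
  i=2: 0, 1, 2, 2, 2
  i=3: 1, 2, 3, 3, 3
  i=4: 1, 2, 3, 4, 4
  i=5: 1, 2, 3, 4, 5

giving w = (2, 3, 1, 4, 5) via Δ²R.

1 SE-corner of the 2-cell Rothe diagram gives Ess(w):

[(2, 1, 0)]


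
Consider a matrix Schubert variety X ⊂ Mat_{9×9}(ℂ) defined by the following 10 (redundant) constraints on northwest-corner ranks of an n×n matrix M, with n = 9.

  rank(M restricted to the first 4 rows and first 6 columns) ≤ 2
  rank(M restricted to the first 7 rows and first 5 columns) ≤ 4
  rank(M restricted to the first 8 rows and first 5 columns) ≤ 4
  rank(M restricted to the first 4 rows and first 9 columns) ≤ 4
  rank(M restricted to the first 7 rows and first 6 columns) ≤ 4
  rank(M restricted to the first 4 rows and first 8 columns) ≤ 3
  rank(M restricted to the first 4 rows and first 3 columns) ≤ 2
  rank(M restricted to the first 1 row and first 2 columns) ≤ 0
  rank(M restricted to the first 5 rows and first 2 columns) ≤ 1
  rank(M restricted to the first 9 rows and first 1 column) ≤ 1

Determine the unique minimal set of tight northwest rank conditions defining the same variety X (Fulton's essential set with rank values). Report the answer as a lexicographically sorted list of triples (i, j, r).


Propagating the 10 rank bounds to every northwest block:

  row 1: 0 | 0 | 1 | 1 | 1 | 1 | 1 | 1 | 1
  row 2: 1 | 1 | 2 | 2 | 2 | 2 | 2 | 2 | 2
  row 3: 1 | 1 | 2 | 2 | 2 | 2 | 3 | 3 | 3
  row 4: 1 | 1 | 2 | 2 | 2 | 2 | 3 | 3 | 4
  row 5: 1 | 1 | 2 | 3 | 3 | 3 | 4 | 4 | 5
  row 6: 1 | 2 | 3 | 4 | 4 | 4 | 5 | 5 | 6
  row 7: 1 | 2 | 3 | 4 | 4 | 4 | 5 | 6 | 7
  row 8: 1 | 2 | 3 | 4 | 4 | 5 | 6 | 7 | 8
  row 9: 1 | 2 | 3 | 4 | 5 | 6 | 7 | 8 | 9

giving w = (3, 1, 7, 9, 4, 2, 8, 6, 5) via Δ²R.

6 SE-corners of the 15-cell Rothe diagram give Ess(w):

[(1, 2, 0), (4, 6, 2), (4, 8, 3), (5, 2, 1), (7, 6, 4), (8, 5, 4)]


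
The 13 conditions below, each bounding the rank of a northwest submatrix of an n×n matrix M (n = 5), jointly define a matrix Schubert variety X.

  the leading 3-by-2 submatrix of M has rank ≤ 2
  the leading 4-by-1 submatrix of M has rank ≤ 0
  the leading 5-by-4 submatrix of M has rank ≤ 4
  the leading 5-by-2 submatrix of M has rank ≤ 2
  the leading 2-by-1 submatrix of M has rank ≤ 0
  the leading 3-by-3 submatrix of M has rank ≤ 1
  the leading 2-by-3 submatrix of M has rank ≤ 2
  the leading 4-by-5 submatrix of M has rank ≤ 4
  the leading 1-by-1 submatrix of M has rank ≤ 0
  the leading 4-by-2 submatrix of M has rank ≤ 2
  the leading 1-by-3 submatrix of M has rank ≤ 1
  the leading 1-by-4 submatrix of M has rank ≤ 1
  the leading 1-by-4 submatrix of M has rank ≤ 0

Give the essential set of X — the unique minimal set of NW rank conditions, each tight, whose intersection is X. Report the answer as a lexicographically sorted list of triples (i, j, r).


Recovering R(i,j) via the rank-extension bound from the 13 conditions:

  R[1]: 0 0 0 0 1
  R[2]: 0 1 1 1 2
  R[3]: 0 1 1 2 3
  R[4]: 0 1 2 3 4
  R[5]: 1 2 3 4 5

reading off 1-entries of Δ²R: w = (5, 2, 4, 3, 1).

Rothe diagram D(w) (8 cells), 3 SE-corners (essential conditions):

[(1, 4, 0), (3, 3, 1), (4, 1, 0)]


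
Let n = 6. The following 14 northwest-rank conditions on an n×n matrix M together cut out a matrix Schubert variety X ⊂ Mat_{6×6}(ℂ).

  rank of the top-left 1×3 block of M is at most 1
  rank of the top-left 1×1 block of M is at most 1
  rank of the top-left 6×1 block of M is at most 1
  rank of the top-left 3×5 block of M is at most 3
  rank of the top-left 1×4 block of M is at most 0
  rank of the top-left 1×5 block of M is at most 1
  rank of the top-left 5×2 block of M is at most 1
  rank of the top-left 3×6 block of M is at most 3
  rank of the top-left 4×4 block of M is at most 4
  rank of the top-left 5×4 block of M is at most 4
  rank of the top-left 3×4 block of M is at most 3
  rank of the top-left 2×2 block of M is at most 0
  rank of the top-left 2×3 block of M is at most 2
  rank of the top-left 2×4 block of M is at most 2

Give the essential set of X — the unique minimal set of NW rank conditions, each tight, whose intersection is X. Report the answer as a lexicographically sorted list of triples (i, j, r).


Recovering R(i,j) via the rank-extension bound from the 14 conditions:

  row 1: 0  0  0  0  1  1
  row 2: 0  0  1  1  2  2
  row 3: 1  1  2  2  3  3
  row 4: 1  1  2  3  4  4
  row 5: 1  1  2  3  4  5
  row 6: 1  2  3  4  5  6

hence w(1..6) = (5, 3, 1, 4, 6, 2).

|D(w)|=8, |Ess(w)|=3:

[(1, 4, 0), (2, 2, 0), (5, 2, 1)]


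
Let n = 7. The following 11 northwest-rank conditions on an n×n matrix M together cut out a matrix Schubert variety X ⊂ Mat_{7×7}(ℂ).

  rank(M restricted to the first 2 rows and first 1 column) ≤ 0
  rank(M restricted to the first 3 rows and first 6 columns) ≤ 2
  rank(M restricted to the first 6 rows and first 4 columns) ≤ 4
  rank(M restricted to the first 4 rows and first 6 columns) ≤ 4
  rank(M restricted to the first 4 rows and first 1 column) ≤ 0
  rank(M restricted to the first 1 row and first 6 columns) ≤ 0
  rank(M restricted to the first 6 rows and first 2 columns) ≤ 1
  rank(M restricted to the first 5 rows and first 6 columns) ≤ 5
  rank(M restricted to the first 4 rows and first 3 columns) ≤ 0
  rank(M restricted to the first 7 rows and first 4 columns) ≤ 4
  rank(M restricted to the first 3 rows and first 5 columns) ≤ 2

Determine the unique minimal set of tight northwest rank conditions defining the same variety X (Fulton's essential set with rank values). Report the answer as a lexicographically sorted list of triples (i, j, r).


The tightest implied rank at each (i,j), from the 11 conditions:

  R[1]: 0, 0, 0, 0, 0, 0, 1
  R[2]: 0, 0, 0, 1, 1, 1, 2
  R[3]: 0, 0, 0, 1, 2, 2, 3
  R[4]: 0, 0, 0, 1, 2, 3, 4
  R[5]: 1, 1, 1, 2, 3, 4, 5
  R[6]: 1, 1, 2, 3, 4, 5, 6
  R[7]: 1, 2, 3, 4, 5, 6, 7

giving w = (7, 4, 5, 6, 1, 3, 2) via Δ²R.

Fulton essential set (3 of the 16 Rothe cells):

[(1, 6, 0), (4, 3, 0), (6, 2, 1)]


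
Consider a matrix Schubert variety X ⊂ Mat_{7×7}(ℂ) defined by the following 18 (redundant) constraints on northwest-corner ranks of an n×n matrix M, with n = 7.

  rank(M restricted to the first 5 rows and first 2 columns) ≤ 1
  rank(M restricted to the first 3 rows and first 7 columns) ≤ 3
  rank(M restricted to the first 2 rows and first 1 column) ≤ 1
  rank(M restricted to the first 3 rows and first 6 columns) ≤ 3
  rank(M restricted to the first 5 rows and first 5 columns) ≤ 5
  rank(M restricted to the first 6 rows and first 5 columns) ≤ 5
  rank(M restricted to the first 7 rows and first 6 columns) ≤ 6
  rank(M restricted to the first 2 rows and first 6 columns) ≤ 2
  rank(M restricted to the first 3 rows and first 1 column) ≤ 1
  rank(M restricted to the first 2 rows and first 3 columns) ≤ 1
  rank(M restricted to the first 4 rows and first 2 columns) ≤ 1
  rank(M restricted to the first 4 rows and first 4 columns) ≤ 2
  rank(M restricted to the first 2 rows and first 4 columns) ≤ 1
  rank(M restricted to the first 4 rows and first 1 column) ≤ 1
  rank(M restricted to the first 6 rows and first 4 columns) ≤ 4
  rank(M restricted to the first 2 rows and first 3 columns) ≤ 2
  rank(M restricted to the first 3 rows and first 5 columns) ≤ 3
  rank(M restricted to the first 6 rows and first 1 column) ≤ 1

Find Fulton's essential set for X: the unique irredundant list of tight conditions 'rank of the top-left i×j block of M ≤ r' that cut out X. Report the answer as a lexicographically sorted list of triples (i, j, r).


Rank table r_w(7×7) implied by the 18 constraints:

  row 1: 1 1 1 1 1 1 1
  row 2: 1 1 1 1 2 2 2
  row 3: 1 1 2 2 3 3 3
  row 4: 1 1 2 2 3 4 4
  row 5: 1 1 2 3 4 5 5
  row 6: 1 2 3 4 5 6 6
  row 7: 1 2 3 4 5 6 7

hence w(1..7) = (1, 5, 3, 6, 4, 2, 7).

Fulton essential set (3 of the 7 Rothe cells):

[(2, 4, 1), (4, 4, 2), (5, 2, 1)]


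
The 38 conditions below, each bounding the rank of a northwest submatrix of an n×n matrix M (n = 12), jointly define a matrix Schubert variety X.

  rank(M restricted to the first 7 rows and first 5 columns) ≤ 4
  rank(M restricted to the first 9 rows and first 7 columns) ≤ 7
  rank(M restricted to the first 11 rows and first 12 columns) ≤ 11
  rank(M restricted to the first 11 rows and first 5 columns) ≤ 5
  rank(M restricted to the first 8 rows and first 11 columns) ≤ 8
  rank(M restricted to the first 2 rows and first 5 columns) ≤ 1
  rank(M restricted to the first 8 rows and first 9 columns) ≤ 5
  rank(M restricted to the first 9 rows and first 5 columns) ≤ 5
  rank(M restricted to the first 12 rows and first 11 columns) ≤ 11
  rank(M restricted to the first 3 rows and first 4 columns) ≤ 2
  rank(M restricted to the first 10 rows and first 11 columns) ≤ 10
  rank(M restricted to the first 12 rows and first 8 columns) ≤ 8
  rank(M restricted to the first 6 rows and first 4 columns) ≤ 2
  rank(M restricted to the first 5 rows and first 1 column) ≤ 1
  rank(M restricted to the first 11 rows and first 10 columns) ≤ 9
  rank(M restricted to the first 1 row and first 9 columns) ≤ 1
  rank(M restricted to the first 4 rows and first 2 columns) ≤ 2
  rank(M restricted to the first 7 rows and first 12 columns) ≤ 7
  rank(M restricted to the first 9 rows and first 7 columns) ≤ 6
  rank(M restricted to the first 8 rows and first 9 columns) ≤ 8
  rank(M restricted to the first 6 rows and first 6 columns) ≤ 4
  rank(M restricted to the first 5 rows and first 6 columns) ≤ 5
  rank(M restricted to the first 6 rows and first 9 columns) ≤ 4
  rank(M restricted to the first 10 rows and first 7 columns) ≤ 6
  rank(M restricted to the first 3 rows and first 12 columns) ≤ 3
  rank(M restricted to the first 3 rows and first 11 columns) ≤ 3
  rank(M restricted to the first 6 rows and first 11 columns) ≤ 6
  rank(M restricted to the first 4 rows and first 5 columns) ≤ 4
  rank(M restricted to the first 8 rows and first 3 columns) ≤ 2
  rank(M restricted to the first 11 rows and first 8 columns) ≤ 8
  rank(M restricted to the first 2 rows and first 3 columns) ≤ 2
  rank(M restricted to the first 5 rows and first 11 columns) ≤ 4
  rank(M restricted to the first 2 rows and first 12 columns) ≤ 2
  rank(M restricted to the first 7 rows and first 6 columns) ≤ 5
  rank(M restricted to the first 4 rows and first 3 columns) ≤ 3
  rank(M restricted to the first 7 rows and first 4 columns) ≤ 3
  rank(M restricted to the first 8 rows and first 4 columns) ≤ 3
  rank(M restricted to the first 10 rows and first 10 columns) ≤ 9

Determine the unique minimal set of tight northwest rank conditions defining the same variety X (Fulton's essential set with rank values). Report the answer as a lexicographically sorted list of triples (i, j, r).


Recovering R(i,j) via the rank-extension bound from the 38 conditions:

  R[1]: 1  1  1  1  1  1  1  1  1  1  1  1
  R[2]: 1  1  1  1  1  2  2  2  2  2  2  2
  R[3]: 1  2  2  2  2  3  3  3  3  3  3  3
  R[4]: 1  2  2  2  3  4  4  4  4  4  4  4
  R[5]: 1  2  2  2  3  4  4  4  4  4  4  5
  R[6]: 1  2  2  2  3  4  4  4  4  5  5  6
  R[7]: 1  2  2  3  4  5  5  5  5  6  6  7
  R[8]: 1  2  2  3  4  5  5  5  5  6  7  8
  R[9]: 1  2  3  4  5  6  6  6  6  7  8  9
  R[10]: 1  2  3  4  5  6  6  7  7  8  9  10
  R[11]: 1  2  3  4  5  6  7  8  8  9  10  11
  R[12]: 1  2  3  4  5  6  7  8  9  10  11  12

hence w(1..12) = (1, 6, 2, 5, 12, 10, 4, 11, 3, 8, 7, 9).

|D(w)|=24, |Ess(w)|=7:

[(2, 5, 1), (5, 11, 4), (6, 4, 2), (6, 9, 4), (8, 3, 2), (8, 9, 5), (10, 7, 6)]


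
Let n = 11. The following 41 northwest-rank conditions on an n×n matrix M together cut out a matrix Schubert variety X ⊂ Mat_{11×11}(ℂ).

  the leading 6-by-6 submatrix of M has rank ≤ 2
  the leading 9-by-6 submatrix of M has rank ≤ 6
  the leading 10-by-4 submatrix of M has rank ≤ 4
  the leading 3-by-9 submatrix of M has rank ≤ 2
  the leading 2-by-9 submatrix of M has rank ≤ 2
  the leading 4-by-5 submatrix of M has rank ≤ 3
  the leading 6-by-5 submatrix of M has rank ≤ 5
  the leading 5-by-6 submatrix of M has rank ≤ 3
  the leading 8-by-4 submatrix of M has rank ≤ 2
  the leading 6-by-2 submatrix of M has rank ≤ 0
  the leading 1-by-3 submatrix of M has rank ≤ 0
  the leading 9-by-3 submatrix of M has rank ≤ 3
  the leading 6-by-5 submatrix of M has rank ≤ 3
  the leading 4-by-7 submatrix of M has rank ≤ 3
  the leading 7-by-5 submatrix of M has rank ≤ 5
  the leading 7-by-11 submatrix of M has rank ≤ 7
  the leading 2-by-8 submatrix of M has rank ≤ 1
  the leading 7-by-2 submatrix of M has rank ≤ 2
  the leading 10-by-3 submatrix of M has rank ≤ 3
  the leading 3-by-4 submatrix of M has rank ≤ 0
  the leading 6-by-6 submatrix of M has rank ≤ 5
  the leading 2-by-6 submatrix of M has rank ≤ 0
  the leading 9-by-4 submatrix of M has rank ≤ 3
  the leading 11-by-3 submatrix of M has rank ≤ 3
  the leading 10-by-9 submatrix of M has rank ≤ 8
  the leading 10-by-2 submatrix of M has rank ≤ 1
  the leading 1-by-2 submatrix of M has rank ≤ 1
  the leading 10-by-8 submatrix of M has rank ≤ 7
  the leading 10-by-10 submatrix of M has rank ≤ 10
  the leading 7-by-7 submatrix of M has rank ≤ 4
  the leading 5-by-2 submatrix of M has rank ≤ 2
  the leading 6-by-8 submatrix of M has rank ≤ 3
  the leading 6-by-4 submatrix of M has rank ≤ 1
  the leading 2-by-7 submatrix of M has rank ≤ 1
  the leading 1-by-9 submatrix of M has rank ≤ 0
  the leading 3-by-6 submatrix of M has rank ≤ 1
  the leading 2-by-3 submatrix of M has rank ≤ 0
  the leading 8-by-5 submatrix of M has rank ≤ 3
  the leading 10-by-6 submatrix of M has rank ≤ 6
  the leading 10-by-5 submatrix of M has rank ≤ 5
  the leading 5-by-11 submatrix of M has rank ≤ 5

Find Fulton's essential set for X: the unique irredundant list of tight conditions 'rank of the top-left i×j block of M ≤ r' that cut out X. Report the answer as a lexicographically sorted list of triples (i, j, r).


Computing R[i][j] = min implied NW-rank bound (n=11, 41 conditions):

  row 1: 0 | 0 | 0 | 0 | 0 | 0 | 0 | 0 | 0 | 1 | 1
  row 2: 0 | 0 | 0 | 0 | 0 | 0 | 1 | 1 | 1 | 2 | 2
  row 3: 0 | 0 | 0 | 0 | 1 | 1 | 2 | 2 | 2 | 3 | 3
  row 4: 0 | 0 | 1 | 1 | 2 | 2 | 3 | 3 | 3 | 4 | 4
  row 5: 0 | 0 | 1 | 1 | 2 | 2 | 3 | 3 | 4 | 5 | 5
  row 6: 0 | 0 | 1 | 1 | 2 | 2 | 3 | 3 | 4 | 5 | 6
  row 7: 1 | 1 | 2 | 2 | 3 | 3 | 4 | 4 | 5 | 6 | 7
  row 8: 1 | 1 | 2 | 2 | 3 | 4 | 5 | 5 | 6 | 7 | 8
  row 9: 1 | 1 | 2 | 3 | 4 | 5 | 6 | 6 | 7 | 8 | 9
  row 10: 1 | 1 | 2 | 3 | 4 | 5 | 6 | 7 | 8 | 9 | 10
  row 11: 1 | 2 | 3 | 4 | 5 | 6 | 7 | 8 | 9 | 10 | 11

the unique w with this rank table is (10, 7, 5, 3, 9, 11, 1, 6, 4, 8, 2).

D(w) has 35 cells with 9 SE-corners; essential set:

[(1, 9, 0), (2, 6, 0), (3, 4, 0), (6, 2, 0), (6, 4, 1), (6, 6, 2), (6, 8, 3), (8, 4, 2), (10, 2, 1)]


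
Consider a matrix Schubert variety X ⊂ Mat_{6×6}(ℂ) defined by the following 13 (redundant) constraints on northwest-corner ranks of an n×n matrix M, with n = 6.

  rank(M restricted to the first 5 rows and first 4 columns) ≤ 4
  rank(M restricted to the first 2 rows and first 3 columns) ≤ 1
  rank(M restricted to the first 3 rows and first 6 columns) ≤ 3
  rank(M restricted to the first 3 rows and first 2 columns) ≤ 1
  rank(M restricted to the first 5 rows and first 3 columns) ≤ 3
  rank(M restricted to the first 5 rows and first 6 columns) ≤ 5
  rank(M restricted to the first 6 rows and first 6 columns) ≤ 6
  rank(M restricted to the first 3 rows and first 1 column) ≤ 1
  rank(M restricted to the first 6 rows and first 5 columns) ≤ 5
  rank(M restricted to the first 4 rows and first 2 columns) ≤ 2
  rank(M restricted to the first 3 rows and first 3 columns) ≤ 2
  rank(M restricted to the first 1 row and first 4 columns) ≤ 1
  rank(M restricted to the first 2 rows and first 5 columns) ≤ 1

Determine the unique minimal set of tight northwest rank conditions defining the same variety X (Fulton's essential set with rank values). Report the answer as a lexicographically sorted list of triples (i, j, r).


Rank table r_w(6×6) implied by the 13 constraints:

  1  1  1  1  1  1
  1  1  1  1  1  2
  1  1  2  2  2  3
  1  2  3  3  3  4
  1  2  3  4  4  5
  1  2  3  4  5  6

giving w = (1, 6, 3, 2, 4, 5) via Δ²R.

Rothe diagram D(w) (5 cells), 2 SE-corners (essential conditions):

[(2, 5, 1), (3, 2, 1)]


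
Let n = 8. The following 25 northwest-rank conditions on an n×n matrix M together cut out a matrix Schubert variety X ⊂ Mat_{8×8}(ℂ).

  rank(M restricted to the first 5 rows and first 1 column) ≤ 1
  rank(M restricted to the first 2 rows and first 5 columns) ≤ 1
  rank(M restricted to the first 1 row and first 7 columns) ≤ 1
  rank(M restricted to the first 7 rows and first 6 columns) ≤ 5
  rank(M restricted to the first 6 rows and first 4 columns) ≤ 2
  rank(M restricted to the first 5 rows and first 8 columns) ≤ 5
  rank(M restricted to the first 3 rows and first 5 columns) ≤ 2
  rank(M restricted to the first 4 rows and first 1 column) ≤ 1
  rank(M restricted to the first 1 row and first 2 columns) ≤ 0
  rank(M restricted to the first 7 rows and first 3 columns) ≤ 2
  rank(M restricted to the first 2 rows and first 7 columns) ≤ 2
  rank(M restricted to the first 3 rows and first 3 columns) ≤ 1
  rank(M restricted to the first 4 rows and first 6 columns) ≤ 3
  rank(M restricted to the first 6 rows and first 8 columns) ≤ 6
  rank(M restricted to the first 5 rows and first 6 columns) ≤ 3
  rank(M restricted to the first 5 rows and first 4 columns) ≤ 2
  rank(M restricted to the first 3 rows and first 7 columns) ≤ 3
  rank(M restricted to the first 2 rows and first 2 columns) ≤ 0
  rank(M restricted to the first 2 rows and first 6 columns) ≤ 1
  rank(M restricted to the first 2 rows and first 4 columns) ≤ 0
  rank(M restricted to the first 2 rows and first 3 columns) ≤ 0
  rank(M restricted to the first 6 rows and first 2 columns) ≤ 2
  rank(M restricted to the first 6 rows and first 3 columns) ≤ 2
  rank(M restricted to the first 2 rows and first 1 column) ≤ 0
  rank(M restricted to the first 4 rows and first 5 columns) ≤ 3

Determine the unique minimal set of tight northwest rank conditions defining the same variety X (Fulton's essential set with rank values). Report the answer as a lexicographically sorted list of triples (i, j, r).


Reconstructing r_w from the 25 given conditions:

  0, 0, 0, 0, 1, 1, 1, 1
  0, 0, 0, 0, 1, 1, 2, 2
  1, 1, 1, 1, 2, 2, 3, 3
  1, 2, 2, 2, 3, 3, 4, 4
  1, 2, 2, 2, 3, 3, 4, 5
  1, 2, 2, 2, 3, 4, 5, 6
  1, 2, 2, 3, 4, 5, 6, 7
  1, 2, 3, 4, 5, 6, 7, 8

reading off 1-entries of Δ²R: w = (5, 7, 1, 2, 8, 6, 4, 3).

Rothe diagram D(w) (15 cells), 5 SE-corners (essential conditions):

[(2, 4, 0), (2, 6, 1), (5, 6, 3), (6, 4, 2), (7, 3, 2)]


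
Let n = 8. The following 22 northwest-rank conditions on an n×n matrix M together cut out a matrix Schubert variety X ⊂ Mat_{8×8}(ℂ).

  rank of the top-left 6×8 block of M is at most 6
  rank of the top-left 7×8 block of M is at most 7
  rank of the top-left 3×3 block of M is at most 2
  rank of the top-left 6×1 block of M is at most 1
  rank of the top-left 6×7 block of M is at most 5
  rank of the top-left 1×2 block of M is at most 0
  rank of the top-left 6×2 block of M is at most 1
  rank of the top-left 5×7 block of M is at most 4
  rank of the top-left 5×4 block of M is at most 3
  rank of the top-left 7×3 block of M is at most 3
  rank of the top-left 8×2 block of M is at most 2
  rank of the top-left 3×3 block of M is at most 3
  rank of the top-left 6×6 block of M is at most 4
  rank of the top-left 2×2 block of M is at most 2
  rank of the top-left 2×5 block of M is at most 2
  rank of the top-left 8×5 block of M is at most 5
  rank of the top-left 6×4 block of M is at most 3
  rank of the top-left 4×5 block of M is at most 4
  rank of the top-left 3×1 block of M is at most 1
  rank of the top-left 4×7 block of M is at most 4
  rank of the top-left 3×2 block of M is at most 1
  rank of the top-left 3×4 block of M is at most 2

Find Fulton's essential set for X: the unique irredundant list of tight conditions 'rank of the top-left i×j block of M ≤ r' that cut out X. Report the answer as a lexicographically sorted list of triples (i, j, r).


Propagating the 22 rank bounds to every northwest block:

  i=1: 0 | 0 | 1 | 1 | 1 | 1 | 1 | 1
  i=2: 1 | 1 | 2 | 2 | 2 | 2 | 2 | 2
  i=3: 1 | 1 | 2 | 2 | 3 | 3 | 3 | 3
  i=4: 1 | 1 | 2 | 3 | 4 | 4 | 4 | 4
  i=5: 1 | 1 | 2 | 3 | 4 | 4 | 4 | 5
  i=6: 1 | 1 | 2 | 3 | 4 | 4 | 5 | 6
  i=7: 1 | 2 | 3 | 4 | 5 | 5 | 6 | 7
  i=8: 1 | 2 | 3 | 4 | 5 | 6 | 7 | 8

so w = (3, 1, 5, 4, 8, 7, 2, 6).

|D(w)|=10, |Ess(w)|=5:

[(1, 2, 0), (3, 4, 2), (5, 7, 4), (6, 2, 1), (6, 6, 4)]


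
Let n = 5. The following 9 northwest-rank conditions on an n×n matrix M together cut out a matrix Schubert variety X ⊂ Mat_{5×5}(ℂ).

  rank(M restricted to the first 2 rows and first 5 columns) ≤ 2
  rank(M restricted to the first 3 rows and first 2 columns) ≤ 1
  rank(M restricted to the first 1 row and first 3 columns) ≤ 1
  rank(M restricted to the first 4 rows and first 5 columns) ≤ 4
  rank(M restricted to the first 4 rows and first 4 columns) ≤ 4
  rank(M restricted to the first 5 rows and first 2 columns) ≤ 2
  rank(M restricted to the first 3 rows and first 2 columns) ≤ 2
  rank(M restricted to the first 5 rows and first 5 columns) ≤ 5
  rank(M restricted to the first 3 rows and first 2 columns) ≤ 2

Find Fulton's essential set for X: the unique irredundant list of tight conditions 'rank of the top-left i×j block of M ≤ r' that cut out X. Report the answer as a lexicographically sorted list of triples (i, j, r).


Propagating the 9 rank bounds to every northwest block:

  R[1]: 1, 1, 1, 1, 1
  R[2]: 1, 1, 2, 2, 2
  R[3]: 1, 1, 2, 3, 3
  R[4]: 1, 2, 3, 4, 4
  R[5]: 1, 2, 3, 4, 5

so w = (1, 3, 4, 2, 5).

ℓ(w)=2; the 1 essential cell (i,j,r):

[(3, 2, 1)]


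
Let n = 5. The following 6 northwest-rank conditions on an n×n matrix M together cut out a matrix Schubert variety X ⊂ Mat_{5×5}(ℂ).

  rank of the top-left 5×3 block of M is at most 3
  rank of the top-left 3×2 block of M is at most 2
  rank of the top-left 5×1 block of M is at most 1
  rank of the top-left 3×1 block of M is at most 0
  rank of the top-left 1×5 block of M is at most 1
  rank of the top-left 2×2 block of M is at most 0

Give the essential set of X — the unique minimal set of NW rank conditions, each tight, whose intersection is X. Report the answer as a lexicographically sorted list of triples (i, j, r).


Rank table r_w(5×5) implied by the 6 constraints:

  i=1: 0 | 0 | 1 | 1 | 1
  i=2: 0 | 0 | 1 | 2 | 2
  i=3: 0 | 1 | 2 | 3 | 3
  i=4: 1 | 2 | 3 | 4 | 4
  i=5: 1 | 2 | 3 | 4 | 5

giving w = (3, 4, 2, 1, 5) via Δ²R.

D(w) has 5 cells with 2 SE-corners; essential set:

[(2, 2, 0), (3, 1, 0)]


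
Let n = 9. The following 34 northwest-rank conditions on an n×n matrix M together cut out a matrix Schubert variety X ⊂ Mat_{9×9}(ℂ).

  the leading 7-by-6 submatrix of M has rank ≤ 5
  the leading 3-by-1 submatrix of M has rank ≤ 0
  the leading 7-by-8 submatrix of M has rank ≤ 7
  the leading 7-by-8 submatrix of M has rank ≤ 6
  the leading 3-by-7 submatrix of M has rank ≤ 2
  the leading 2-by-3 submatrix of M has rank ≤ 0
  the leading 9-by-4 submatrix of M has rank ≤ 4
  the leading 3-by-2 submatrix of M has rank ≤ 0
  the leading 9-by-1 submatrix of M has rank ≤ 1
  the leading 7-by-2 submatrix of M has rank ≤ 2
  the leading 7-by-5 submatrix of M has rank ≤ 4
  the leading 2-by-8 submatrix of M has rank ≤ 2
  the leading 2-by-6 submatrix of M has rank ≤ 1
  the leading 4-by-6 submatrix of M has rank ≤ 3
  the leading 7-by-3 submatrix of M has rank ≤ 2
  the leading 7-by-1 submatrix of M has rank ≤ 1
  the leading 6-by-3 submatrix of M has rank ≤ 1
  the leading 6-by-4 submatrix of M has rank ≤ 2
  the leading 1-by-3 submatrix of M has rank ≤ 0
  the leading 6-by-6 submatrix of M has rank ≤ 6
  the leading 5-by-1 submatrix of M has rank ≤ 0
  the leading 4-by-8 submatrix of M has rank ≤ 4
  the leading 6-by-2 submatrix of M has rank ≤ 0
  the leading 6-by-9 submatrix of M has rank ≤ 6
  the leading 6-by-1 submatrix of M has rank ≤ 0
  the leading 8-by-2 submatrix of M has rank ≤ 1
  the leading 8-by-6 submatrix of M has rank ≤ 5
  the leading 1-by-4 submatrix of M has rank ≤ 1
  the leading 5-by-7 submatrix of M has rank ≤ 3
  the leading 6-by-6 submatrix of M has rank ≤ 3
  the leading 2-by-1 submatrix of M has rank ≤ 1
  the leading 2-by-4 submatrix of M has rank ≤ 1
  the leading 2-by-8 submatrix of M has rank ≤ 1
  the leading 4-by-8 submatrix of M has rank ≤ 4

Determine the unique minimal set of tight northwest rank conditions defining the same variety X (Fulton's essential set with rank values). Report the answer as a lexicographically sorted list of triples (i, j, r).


Propagating the 34 rank bounds to every northwest block:

  R[1]: 0 0 0 1 1 1 1 1 1
  R[2]: 0 0 0 1 1 1 1 1 2
  R[3]: 0 0 1 2 2 2 2 2 3
  R[4]: 0 0 1 2 3 3 3 3 4
  R[5]: 0 0 1 2 3 3 3 4 5
  R[6]: 0 0 1 2 3 3 4 5 6
  R[7]: 1 1 2 3 4 4 5 6 7
  R[8]: 1 1 2 3 4 5 6 7 8
  R[9]: 1 2 3 4 5 6 7 8 9

giving w = (4, 9, 3, 5, 8, 7, 1, 6, 2) via Δ²R.

Rothe diagram D(w) (22 cells), 6 SE-corners (essential conditions):

[(2, 3, 0), (2, 8, 1), (5, 7, 3), (6, 2, 0), (6, 6, 3), (8, 2, 1)]
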